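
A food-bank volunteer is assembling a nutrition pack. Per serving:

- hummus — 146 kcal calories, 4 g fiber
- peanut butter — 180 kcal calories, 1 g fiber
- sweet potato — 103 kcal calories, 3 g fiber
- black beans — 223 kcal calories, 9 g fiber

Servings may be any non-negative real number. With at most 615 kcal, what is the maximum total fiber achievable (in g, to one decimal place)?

24.8 g

Fiber per kcal: black beans 0.04036, sweet potato 0.02913, hummus 0.0274, peanut butter 0.005556.
With no serving limits, spend the whole calories allowance on black beans: 615 kcal / 223 kcal × 9 g = 24.8 g.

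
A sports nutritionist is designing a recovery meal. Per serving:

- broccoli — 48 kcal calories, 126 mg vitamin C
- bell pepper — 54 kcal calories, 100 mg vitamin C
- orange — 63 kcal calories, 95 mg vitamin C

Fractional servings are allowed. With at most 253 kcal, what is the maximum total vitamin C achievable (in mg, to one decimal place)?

664.1 mg

Vitamin C per kcal: broccoli 2.625, bell pepper 1.852, orange 1.508.
With no serving limits, spend the whole calories allowance on broccoli: 253 kcal / 48 kcal × 126 mg = 664.1 mg.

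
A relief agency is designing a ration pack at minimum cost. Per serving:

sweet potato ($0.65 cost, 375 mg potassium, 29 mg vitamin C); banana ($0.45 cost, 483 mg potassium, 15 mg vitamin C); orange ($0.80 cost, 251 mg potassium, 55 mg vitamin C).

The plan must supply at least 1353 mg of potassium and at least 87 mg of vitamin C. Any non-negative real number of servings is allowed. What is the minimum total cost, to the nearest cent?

$1.80

At the optimum either one food covers both requirements or two foods hit both targets exactly; no other combination can be cheaper.
sweet potato only: max(1353/375, 87/29) = 3.608 servings → $2.35.
banana only: max(1353/483, 87/15) = 5.8 servings → $2.61.
orange only: max(1353/251, 87/55) = 5.39 servings → $4.31.
sweet potato + banana with both tight: 2.592 servings and 0.7888 servings → $2.04.
sweet potato + orange: intersection lies outside the first quadrant.
banana + orange with both tight: 2.306 servings and 0.9529 servings → $1.80.
Cheapest feasible corner: $1.80.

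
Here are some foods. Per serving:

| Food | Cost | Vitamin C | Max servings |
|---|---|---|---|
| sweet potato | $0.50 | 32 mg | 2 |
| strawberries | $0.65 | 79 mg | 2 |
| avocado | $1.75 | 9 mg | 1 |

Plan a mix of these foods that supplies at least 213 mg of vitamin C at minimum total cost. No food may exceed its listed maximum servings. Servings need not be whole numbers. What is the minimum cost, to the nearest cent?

Cost per mg of vitamin C: strawberries $0.0082, sweet potato $0.0156, avocado $0.1944.
Take 2 servings of strawberries: +158.0 mg vitamin C for $1.30 (total $1.30, still need 55.0 mg).
Take 1.719 servings of sweet potato: +55.0 mg vitamin C for $0.86 (total $2.16, still need 0.0 mg).
Greedy by cheapest-per-mg is optimal for a single linear constraint, so the minimum cost is $2.16.

$2.16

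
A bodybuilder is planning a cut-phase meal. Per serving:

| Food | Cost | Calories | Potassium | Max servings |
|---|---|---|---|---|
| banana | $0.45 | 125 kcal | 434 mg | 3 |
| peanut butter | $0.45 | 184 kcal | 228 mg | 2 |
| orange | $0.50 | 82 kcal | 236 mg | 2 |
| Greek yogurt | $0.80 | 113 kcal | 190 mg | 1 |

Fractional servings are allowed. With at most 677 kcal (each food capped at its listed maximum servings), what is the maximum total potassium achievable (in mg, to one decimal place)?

Potassium per kcal: banana 3.472, orange 2.878, Greek yogurt 1.681, peanut butter 1.239.
Take 3 servings of banana: uses 375 kcal, +1302.0 mg potassium (running total 1302.0 mg).
Take 2 servings of orange: uses 164 kcal, +472.0 mg potassium (running total 1774.0 mg).
Take 1 serving of Greek yogurt: uses 113 kcal, +190.0 mg potassium (running total 1964.0 mg).
Take 0.1359 servings of peanut butter: uses 25 kcal, +31.0 mg potassium (running total 1995.0 mg).
Greedy by best ratio exhausts the calories allowance optimally: 1995.0 mg.

1995.0 mg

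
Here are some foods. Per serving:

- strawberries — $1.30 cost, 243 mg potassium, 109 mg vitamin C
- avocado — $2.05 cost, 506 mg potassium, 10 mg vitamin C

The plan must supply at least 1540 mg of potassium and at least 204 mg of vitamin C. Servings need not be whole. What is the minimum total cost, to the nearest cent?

$6.76

Check every corner: each single food scaled to meet both minima, and each pair solved so both constraints bind.
strawberries only: max(1540/243, 204/109) = 6.337 servings → $8.24.
avocado only: max(1540/506, 204/10) = 20.4 servings → $41.82.
strawberries + avocado with both tight: 1.666 servings and 2.244 servings → $6.76.
So the least-cost plan costs $6.76.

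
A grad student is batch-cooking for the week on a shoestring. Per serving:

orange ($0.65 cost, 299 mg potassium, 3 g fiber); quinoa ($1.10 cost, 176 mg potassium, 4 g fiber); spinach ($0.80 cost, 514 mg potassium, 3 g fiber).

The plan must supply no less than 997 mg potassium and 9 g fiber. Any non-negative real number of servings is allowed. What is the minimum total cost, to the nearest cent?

$2.02

orange only: max(997/299, 9/3) = 3.334 servings → $2.17.
quinoa only: max(997/176, 9/4) = 5.665 servings → $6.23.
spinach only: max(997/514, 9/3) = 3 servings → $2.40.
orange + quinoa with both targets exact would need a negative amount; discard.
orange + spinach with both tight: 2.535 servings and 0.4651 servings → $2.02.
quinoa + spinach with both tight: 1.07 servings and 1.573 servings → $2.44.
So the least-cost plan costs $2.02.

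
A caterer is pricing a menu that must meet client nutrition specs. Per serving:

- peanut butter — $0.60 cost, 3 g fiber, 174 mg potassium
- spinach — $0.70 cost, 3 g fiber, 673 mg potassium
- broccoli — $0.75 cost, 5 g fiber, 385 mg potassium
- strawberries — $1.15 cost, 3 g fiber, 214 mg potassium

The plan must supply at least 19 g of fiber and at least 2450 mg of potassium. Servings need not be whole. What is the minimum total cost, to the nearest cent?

$3.41

For a min-cost LP with two ≥-constraints, a basic feasible solution has at most two positive variables.
peanut butter only: max(19/3, 2450/174) = 14.08 servings → $8.45.
spinach only: max(19/3, 2450/673) = 6.333 servings → $4.43.
broccoli only: max(19/5, 2450/385) = 6.364 servings → $4.77.
strawberries only: max(19/3, 2450/214) = 11.45 servings → $13.17.
peanut butter + spinach with both tight: 3.632 servings and 2.701 servings → $4.07.
peanut butter + broccoli: intersection lies outside the first quadrant.
peanut butter + strawberries: the both-tight solution has a negative serving — not a feasible corner.
spinach + broccoli with both tight: 2.233 servings and 2.46 servings → $3.41.
spinach + strawberries with both tight: 2.385 servings and 3.948 servings → $6.21.
broccoli + strawberries: the both-tight solution has a negative serving — not a feasible corner.
The minimum over all feasible corners is $3.41.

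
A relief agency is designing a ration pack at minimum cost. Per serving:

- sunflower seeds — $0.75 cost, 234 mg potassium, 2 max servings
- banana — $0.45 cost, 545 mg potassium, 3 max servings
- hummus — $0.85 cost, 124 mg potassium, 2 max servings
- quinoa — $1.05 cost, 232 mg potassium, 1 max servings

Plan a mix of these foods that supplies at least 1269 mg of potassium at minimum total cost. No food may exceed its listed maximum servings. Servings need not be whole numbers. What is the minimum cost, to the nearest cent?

Cost per mg of potassium: banana $0.0008, sunflower seeds $0.0032, quinoa $0.0045, hummus $0.0069.
Take 2.328 servings of banana: +1269.0 mg potassium for $1.05 (total $1.05, still need 0.0 mg).
Filling from the cheapest source first is optimal under one linear minimum: $1.05.

$1.05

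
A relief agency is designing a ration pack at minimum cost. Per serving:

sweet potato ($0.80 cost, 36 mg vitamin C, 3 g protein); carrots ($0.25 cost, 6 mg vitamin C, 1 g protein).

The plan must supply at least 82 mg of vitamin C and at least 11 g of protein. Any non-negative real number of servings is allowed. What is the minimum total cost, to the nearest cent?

$2.79

For a min-cost LP with two ≥-constraints, a basic feasible solution has at most two positive variables.
sweet potato only: max(82/36, 11/3) = 3.667 servings → $2.93.
carrots only: max(82/6, 11/1) = 13.67 servings → $3.42.
sweet potato + carrots with both tight: 0.8889 servings and 8.333 servings → $2.79.
So the least-cost plan costs $2.79.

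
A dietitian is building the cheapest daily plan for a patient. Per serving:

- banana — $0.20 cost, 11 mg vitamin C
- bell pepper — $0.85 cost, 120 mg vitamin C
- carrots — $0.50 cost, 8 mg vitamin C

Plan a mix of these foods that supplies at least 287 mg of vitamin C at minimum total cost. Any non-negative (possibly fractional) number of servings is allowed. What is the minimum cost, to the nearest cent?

$2.03

Cost per mg of vitamin C: bell pepper $0.0071, banana $0.0182, carrots $0.0625.
With no serving limits, use only bell pepper: 287 mg / 120 mg = 2.392 servings × $0.85 = $2.03.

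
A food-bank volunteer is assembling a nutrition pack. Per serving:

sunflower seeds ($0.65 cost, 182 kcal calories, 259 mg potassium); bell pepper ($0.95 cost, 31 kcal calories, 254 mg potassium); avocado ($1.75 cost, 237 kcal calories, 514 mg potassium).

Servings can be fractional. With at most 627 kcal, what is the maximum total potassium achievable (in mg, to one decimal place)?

5137.4 mg

Potassium per kcal: bell pepper 8.194, avocado 2.169, sunflower seeds 1.423.
With no serving limits, spend the whole calories allowance on bell pepper: 627 kcal / 31 kcal × 254 mg = 5137.4 mg.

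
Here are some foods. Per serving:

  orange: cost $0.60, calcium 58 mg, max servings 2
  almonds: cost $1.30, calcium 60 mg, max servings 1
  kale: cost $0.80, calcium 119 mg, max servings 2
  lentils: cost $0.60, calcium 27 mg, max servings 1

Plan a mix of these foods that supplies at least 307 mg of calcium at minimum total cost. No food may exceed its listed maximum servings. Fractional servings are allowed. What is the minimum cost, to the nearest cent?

$2.31

Cost per mg of calcium: kale $0.0067, orange $0.0103, almonds $0.0217, lentils $0.0222.
Take 2 servings of kale: +238.0 mg calcium for $1.60 (total $1.60, still need 69.0 mg).
Take 1.19 servings of orange: +69.0 mg calcium for $0.71 (total $2.31, still need 0.0 mg).
Filling from the cheapest source first is optimal under one linear minimum: $2.31.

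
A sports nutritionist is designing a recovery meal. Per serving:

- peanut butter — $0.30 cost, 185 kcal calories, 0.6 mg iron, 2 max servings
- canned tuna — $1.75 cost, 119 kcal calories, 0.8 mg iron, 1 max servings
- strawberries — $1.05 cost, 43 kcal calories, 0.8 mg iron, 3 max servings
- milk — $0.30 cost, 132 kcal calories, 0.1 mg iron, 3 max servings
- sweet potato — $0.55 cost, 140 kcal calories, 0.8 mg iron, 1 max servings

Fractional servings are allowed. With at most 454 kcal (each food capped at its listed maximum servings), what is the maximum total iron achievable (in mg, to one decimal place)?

Iron per kcal: strawberries 0.0186, canned tuna 0.006723, sweet potato 0.005714, peanut butter 0.003243, milk 0.0007576.
Take 3 servings of strawberries: uses 129 kcal, +2.4 mg iron (running total 2.4 mg).
Take 1 serving of canned tuna: uses 119 kcal, +0.8 mg iron (running total 3.2 mg).
Take 1 serving of sweet potato: uses 140 kcal, +0.8 mg iron (running total 4.0 mg).
Take 0.3568 servings of peanut butter: uses 66 kcal, +0.2 mg iron (running total 4.2 mg).
Filling greedily by iron-per-kcal is optimal for one linear limit, giving 4.2 mg.

4.2 mg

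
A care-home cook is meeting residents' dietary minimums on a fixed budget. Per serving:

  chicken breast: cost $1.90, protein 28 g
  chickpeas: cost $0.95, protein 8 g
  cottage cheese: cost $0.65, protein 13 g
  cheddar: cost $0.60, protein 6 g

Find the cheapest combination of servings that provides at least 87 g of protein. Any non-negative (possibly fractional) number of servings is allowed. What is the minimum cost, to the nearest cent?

Cost per g of protein: cottage cheese $0.0500, chicken breast $0.0679, cheddar $0.1000, chickpeas $0.1187.
With no serving limits, use only cottage cheese: 87 g / 13 g = 6.692 servings × $0.65 = $4.35.

$4.35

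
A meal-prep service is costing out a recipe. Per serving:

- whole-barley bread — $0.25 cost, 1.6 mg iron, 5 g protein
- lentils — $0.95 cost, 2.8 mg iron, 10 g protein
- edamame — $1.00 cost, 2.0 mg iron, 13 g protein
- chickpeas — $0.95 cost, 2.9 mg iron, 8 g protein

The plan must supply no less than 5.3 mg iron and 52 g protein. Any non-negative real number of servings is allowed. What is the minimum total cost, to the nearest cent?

$2.60

At the optimum either one food covers both requirements or two foods hit both targets exactly; no other combination can be cheaper.
whole-barley bread only: max(5.3/1.6, 52/5) = 10.4 servings → $2.60.
lentils only: max(5.3/2.8, 52/10) = 5.2 servings → $4.94.
edamame only: max(5.3/2.0, 52/13) = 4 servings → $4.00.
chickpeas only: max(5.3/2.9, 52/8) = 6.5 servings → $6.17.
whole-barley bread + lentils: the both-tight solution has a negative serving — not a feasible corner.
whole-barley bread + edamame with both targets exact would need a negative amount; discard.
whole-barley bread + chickpeas: intersection lies outside the first quadrant.
lentils + edamame: intersection lies outside the first quadrant.
lentils + chickpeas: intersection lies outside the first quadrant.
edamame + chickpeas: intersection lies outside the first quadrant.
So the least-cost plan costs $2.60.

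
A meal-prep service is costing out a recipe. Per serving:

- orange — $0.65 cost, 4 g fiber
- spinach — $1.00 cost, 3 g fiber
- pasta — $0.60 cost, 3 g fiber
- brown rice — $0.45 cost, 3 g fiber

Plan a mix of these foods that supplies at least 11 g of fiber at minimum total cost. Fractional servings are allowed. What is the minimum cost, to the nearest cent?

Cost per g of fiber: brown rice $0.1500, orange $0.1625, pasta $0.2000, spinach $0.3333.
With no serving limits, use only brown rice: 11 g / 3 g = 3.667 servings × $0.45 = $1.65.

$1.65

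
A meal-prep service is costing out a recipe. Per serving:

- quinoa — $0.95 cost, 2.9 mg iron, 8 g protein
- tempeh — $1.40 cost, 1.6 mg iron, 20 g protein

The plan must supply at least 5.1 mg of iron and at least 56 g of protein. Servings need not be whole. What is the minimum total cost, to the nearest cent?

$4.03

For a min-cost LP with two ≥-constraints, a basic feasible solution has at most two positive variables.
quinoa only: max(5.1/2.9, 56/8) = 7 servings → $6.65.
tempeh only: max(5.1/1.6, 56/20) = 3.188 servings → $4.46.
quinoa + tempeh with both tight: 0.2743 servings and 2.69 servings → $4.03.
So the least-cost plan costs $4.03.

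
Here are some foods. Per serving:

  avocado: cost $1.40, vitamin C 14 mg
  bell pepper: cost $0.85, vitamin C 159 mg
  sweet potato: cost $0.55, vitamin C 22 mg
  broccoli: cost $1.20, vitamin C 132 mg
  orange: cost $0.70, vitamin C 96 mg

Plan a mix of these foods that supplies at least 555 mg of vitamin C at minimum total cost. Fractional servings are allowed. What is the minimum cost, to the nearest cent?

Cost per mg of vitamin C: bell pepper $0.0053, orange $0.0073, broccoli $0.0091, sweet potato $0.0250, avocado $0.1000.
With no serving limits, use only bell pepper: 555 mg / 159 mg = 3.491 servings × $0.85 = $2.97.

$2.97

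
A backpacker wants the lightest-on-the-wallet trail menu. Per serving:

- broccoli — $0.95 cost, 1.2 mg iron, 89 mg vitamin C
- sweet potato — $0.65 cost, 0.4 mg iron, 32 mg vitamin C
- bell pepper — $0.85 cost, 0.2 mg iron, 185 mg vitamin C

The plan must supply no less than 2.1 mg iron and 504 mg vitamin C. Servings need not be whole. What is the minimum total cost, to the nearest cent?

$3.08

Minimising a linear cost over {iron ≥ 2.1, vitamin C ≥ 504, servings ≥ 0} — the optimum is at a vertex, using one or two foods.
broccoli only: max(2.1/1.2, 504/89) = 5.663 servings → $5.38.
sweet potato only: max(2.1/0.4, 504/32) = 15.75 servings → $10.24.
bell pepper only: max(2.1/0.2, 504/185) = 10.5 servings → $8.93.
broccoli + sweet potato with both targets exact would need a negative amount; discard.
broccoli + bell pepper with both tight: 1.409 servings and 2.047 servings → $3.08.
sweet potato + bell pepper with both tight: 4.256 servings and 1.988 servings → $4.46.
Cheapest feasible corner: $3.08.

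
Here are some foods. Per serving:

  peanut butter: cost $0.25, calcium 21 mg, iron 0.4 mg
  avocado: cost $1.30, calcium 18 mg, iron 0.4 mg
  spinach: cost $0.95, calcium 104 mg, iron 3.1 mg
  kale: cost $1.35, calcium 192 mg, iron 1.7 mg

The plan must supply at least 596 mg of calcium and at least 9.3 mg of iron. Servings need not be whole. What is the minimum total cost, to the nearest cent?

$4.59

Two binding constraints pin down two serving amounts, so the optimal mix uses at most two foods. The candidates are each food alone (scaled to the tighter of calcium/iron) and each pair with both constraints tight.
peanut butter only: max(596/21, 9.3/0.4) = 28.38 servings → $7.10.
avocado only: max(596/18, 9.3/0.4) = 33.11 servings → $43.04.
spinach only: max(596/104, 9.3/3.1) = 5.731 servings → $5.44.
kale only: max(596/192, 9.3/1.7) = 5.471 servings → $7.39.
peanut butter + avocado: intersection lies outside the first quadrant.
peanut butter + spinach with both targets exact would need a negative amount; discard.
peanut butter + kale with both tight: 18.79 servings and 1.049 servings → $6.11.
avocado + spinach: intersection lies outside the first quadrant.
avocado + kale with both tight: 16.72 servings and 1.537 servings → $23.81.
spinach + kale with both tight: 1.846 servings and 2.104 servings → $4.59.
Cheapest feasible corner: $4.59.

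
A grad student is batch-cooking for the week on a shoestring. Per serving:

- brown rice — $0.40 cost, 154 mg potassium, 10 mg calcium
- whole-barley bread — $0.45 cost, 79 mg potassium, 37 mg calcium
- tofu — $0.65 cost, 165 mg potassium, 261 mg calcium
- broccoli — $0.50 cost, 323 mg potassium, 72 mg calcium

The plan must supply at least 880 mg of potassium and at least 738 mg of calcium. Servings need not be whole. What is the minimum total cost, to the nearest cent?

With two linear requirements the optimum uses one or two foods; enumerate the corners.
brown rice only: max(880/154, 738/10) = 73.8 servings → $29.52.
whole-barley bread only: max(880/79, 738/37) = 19.95 servings → $8.98.
tofu only: max(880/165, 738/261) = 5.333 servings → $3.47.
broccoli only: max(880/323, 738/72) = 10.25 servings → $5.12.
brown rice + whole-barley bread: the both-tight solution has a negative serving — not a feasible corner.
brown rice + tofu with both tight: 2.8 servings and 2.72 servings → $2.89.
brown rice + broccoli with both targets exact would need a negative amount; discard.
whole-barley bread + tofu with both tight: 7.435 servings and 1.774 servings → $4.50.
whole-barley bread + broccoli with both targets exact would need a negative amount; discard.
tofu + broccoli with both tight: 2.417 servings and 1.49 servings → $2.32.
Cheapest feasible corner: $2.32.

$2.32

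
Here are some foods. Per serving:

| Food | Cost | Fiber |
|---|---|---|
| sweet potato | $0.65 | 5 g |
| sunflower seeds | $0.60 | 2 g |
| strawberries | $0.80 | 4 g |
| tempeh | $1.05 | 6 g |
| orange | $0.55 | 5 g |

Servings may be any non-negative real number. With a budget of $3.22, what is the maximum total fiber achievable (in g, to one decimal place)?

29.3 g

Fiber per dollar: orange 9.091, sweet potato 7.692, tempeh 5.714, strawberries 5, sunflower seeds 3.333.
With no serving limits, spend the whole cost allowance on orange: $3.22 / $0.55 × 5 g = 29.3 g.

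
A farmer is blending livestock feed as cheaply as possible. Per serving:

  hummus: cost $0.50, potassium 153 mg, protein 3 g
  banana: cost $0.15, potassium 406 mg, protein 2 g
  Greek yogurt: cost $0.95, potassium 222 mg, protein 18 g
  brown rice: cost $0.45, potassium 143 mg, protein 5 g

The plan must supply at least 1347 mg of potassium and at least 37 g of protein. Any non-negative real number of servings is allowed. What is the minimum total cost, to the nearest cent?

Two binding constraints pin down two serving amounts, so the optimal mix uses at most two foods. The candidates are each food alone (scaled to the tighter of potassium/protein) and each pair with both constraints tight.
hummus only: max(1347/153, 37/3) = 12.33 servings → $6.17.
banana only: max(1347/406, 37/2) = 18.5 servings → $2.77.
Greek yogurt only: max(1347/222, 37/18) = 6.068 servings → $5.76.
brown rice only: max(1347/143, 37/5) = 9.42 servings → $4.24.
hummus + banana: intersection lies outside the first quadrant.
hummus + Greek yogurt with both tight: 7.678 servings and 0.7759 servings → $4.58.
hummus + brown rice with both tight: 4.298 servings and 4.821 servings → $4.32.
banana + Greek yogurt with both tight: 2.336 servings and 1.796 servings → $2.06.
banana + brown rice with both tight: 0.828 servings and 7.069 servings → $3.31.
Greek yogurt + brown rice with both targets exact would need a negative amount; discard.
The minimum over all feasible corners is $2.06.

$2.06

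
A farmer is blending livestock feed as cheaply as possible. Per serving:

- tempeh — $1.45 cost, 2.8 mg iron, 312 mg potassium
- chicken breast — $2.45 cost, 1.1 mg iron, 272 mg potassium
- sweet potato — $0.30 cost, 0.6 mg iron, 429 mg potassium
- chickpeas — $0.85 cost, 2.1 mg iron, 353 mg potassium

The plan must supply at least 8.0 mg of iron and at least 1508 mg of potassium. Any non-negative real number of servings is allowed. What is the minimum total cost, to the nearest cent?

For a min-cost LP with two ≥-constraints, a basic feasible solution has at most two positive variables.
tempeh only: max(8.0/2.8, 1508/312) = 4.833 servings → $7.01.
chicken breast only: max(8.0/1.1, 1508/272) = 7.273 servings → $17.82.
sweet potato only: max(8.0/0.6, 1508/429) = 13.33 servings → $4.00.
chickpeas only: max(8.0/2.1, 1508/353) = 4.272 servings → $3.63.
tempeh + chicken breast with both tight: 1.236 servings and 4.126 servings → $11.90.
tempeh + sweet potato with both tight: 2.492 servings and 1.703 servings → $4.12.
tempeh + chickpeas: intersection lies outside the first quadrant.
chicken breast + sweet potato: intersection lies outside the first quadrant.
chicken breast + chickpeas with both tight: 1.874 servings and 2.828 servings → $7.00.
sweet potato + chickpeas with both tight: 0.4975 servings and 3.667 servings → $3.27.
So the least-cost plan costs $3.27.

$3.27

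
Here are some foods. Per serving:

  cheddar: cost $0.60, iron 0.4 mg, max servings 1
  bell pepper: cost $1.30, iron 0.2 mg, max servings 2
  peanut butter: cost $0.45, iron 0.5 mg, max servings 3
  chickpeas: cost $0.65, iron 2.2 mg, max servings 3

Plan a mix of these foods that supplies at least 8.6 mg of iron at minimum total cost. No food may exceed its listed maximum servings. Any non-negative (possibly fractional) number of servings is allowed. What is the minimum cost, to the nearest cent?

$4.55

Cost per mg of iron: chickpeas $0.2955, peanut butter $0.9000, cheddar $1.5000, bell pepper $6.5000.
Take 3 servings of chickpeas: +6.6 mg iron for $1.95 (total $1.95, still need 2.0 mg).
Take 3 servings of peanut butter: +1.5 mg iron for $1.35 (total $3.30, still need 0.5 mg).
Take 1 serving of cheddar: +0.4 mg iron for $0.60 (total $3.90, still need 0.1 mg).
Take 0.5 servings of bell pepper: +0.1 mg iron for $0.65 (total $4.55, still need 0.0 mg).
Filling from the cheapest source first is optimal under one linear minimum: $4.55.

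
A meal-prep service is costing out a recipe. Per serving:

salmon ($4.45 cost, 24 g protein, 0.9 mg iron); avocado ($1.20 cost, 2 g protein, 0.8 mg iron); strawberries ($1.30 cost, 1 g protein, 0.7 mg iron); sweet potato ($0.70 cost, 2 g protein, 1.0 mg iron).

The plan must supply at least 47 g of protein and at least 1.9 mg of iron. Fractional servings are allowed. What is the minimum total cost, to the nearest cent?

Two binding constraints pin down two serving amounts, so the optimal mix uses at most two foods. The candidates are each food alone (scaled to the tighter of protein/iron) and each pair with both constraints tight.
salmon only: max(47/24, 1.9/0.9) = 2.111 servings → $9.39.
avocado only: max(47/2, 1.9/0.8) = 23.5 servings → $28.20.
strawberries only: max(47/1, 1.9/0.7) = 47 servings → $61.10.
sweet potato only: max(47/2, 1.9/1.0) = 23.5 servings → $16.45.
salmon + avocado with both tight: 1.943 servings and 0.1897 servings → $8.87.
salmon + strawberries with both tight: 1.95 servings and 0.2075 servings → $8.95.
salmon + sweet potato with both tight: 1.946 servings and 0.1486 servings → $8.76.
avocado + strawberries: intersection lies outside the first quadrant.
avocado + sweet potato with both targets exact would need a negative amount; discard.
strawberries + sweet potato: intersection lies outside the first quadrant.
The minimum over all feasible corners is $8.76.

$8.76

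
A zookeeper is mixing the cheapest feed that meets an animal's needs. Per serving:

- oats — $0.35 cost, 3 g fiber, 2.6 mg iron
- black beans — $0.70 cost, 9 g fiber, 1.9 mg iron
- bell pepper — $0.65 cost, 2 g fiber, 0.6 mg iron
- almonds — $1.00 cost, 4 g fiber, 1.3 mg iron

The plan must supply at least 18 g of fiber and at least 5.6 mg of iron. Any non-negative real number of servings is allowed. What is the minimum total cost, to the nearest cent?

Compare the cost at each extreme point of the feasible region.
oats only: max(18/3, 5.6/2.6) = 6 servings → $2.10.
black beans only: max(18/9, 5.6/1.9) = 2.947 servings → $2.06.
bell pepper only: max(18/2, 5.6/0.6) = 9.333 servings → $6.07.
almonds only: max(18/4, 5.6/1.3) = 4.5 servings → $4.50.
oats + black beans with both tight: 0.9153 servings and 1.695 servings → $1.51.
oats + bell pepper with both tight: 0.1176 servings and 8.824 servings → $5.78.
oats + almonds: the both-tight solution has a negative serving — not a feasible corner.
black beans + bell pepper with both targets exact would need a negative amount; discard.
black beans + almonds with both tight: 0.2439 servings and 3.951 servings → $4.12.
bell pepper + almonds with both tight: 5 servings and 2 servings → $5.25.
So the least-cost plan costs $1.51.

$1.51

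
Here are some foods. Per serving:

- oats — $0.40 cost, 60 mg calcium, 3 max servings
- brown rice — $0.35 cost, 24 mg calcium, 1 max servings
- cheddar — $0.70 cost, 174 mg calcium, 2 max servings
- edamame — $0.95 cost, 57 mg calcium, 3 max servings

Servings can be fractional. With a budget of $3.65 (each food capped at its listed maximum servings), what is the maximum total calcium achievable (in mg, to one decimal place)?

594.0 mg

Calcium per dollar: cheddar 248.6, oats 150, brown rice 68.57, edamame 60.
Take 2 servings of cheddar: spends $1.40, +348.0 mg calcium (running total 348.0 mg).
Take 3 servings of oats: spends $1.20, +180.0 mg calcium (running total 528.0 mg).
Take 1 serving of brown rice: spends $0.35, +24.0 mg calcium (running total 552.0 mg).
Take 0.7368 servings of edamame: spends $0.70, +42.0 mg calcium (running total 594.0 mg).
Greedy by best ratio exhausts the cost allowance optimally: 594.0 mg.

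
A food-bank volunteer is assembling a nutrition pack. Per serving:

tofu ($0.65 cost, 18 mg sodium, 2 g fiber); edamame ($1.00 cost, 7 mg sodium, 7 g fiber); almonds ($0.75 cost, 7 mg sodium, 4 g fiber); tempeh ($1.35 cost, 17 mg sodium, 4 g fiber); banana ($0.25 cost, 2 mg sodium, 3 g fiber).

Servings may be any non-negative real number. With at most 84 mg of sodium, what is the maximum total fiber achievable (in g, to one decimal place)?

126.0 g

Fiber per mg sodium: banana 1.5, edamame 1, almonds 0.5714, tempeh 0.2353, tofu 0.1111.
With no serving limits, spend the whole sodium allowance on banana: 84 mg / 2 mg × 3 g = 126.0 g.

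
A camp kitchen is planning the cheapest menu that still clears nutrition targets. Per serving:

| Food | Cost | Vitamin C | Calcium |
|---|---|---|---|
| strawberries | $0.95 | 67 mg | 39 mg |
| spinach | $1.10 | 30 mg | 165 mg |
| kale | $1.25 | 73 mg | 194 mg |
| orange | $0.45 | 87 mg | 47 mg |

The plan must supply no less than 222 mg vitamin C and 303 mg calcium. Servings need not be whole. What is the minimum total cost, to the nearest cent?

$2.18

Check every corner: each single food scaled to meet both minima, and each pair solved so both constraints bind.
strawberries only: max(222/67, 303/39) = 7.769 servings → $7.38.
spinach only: max(222/30, 303/165) = 7.4 servings → $8.14.
kale only: max(222/73, 303/194) = 3.041 servings → $3.80.
orange only: max(222/87, 303/47) = 6.447 servings → $2.90.
strawberries + spinach with both tight: 2.786 servings and 1.178 servings → $3.94.
strawberries + kale with both tight: 2.064 servings and 1.147 servings → $3.39.
strawberries + orange with both targets exact would need a negative amount; discard.
spinach + kale: the both-tight solution has a negative serving — not a feasible corner.
spinach + orange with both tight: 1.23 servings and 2.127 servings → $2.31.
kale + orange with both tight: 1.184 servings and 1.558 servings → $2.18.
So the least-cost plan costs $2.18.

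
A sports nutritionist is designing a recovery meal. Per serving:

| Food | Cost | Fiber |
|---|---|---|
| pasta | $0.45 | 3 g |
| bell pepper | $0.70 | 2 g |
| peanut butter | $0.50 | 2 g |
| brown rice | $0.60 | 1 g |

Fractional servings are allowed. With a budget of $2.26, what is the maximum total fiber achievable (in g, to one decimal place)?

15.1 g

Fiber per dollar: pasta 6.667, peanut butter 4, bell pepper 2.857, brown rice 1.667.
With no serving limits, spend the whole cost allowance on pasta: $2.26 / $0.45 × 3 g = 15.1 g.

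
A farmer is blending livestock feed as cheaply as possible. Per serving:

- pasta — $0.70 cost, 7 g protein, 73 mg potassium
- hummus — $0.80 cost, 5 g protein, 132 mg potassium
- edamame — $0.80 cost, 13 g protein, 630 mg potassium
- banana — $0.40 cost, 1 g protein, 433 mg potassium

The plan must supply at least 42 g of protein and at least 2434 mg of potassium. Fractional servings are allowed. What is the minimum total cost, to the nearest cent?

$2.94

pasta only: max(42/7, 2434/73) = 33.34 servings → $23.34.
hummus only: max(42/5, 2434/132) = 18.44 servings → $14.75.
edamame only: max(42/13, 2434/630) = 3.863 servings → $3.09.
banana only: max(42/1, 2434/433) = 42 servings → $16.80.
pasta + hummus: the both-tight solution has a negative serving — not a feasible corner.
pasta + edamame: the both-tight solution has a negative serving — not a feasible corner.
pasta + banana with both tight: 5.325 servings and 4.723 servings → $5.62.
hummus + edamame: intersection lies outside the first quadrant.
hummus + banana with both tight: 7.748 servings and 3.259 servings → $7.50.
edamame + banana with both tight: 3.151 servings and 1.037 servings → $2.94.
So the least-cost plan costs $2.94.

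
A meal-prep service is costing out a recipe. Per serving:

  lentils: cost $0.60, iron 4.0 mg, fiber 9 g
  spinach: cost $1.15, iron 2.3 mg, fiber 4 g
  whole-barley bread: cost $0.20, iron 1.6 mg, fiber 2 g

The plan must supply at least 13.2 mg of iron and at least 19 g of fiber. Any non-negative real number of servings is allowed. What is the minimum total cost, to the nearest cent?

With two linear requirements the optimum uses one or two foods; enumerate the corners.
lentils only: max(13.2/4.0, 19/9) = 3.3 servings → $1.98.
spinach only: max(13.2/2.3, 19/4) = 5.739 servings → $6.60.
whole-barley bread only: max(13.2/1.6, 19/2) = 9.5 servings → $1.90.
lentils + spinach: intersection lies outside the first quadrant.
lentils + whole-barley bread with both tight: 0.625 servings and 6.688 servings → $1.71.
spinach + whole-barley bread with both tight: 2.222 servings and 5.056 servings → $3.57.
Cheapest feasible corner: $1.71.

$1.71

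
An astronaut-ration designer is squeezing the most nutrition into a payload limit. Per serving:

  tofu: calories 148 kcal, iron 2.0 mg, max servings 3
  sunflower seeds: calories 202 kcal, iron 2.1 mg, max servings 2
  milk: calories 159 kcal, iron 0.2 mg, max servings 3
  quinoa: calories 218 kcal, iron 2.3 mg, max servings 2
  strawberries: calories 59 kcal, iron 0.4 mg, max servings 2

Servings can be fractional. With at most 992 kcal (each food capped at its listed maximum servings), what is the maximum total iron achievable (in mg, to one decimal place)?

11.8 mg

Iron per kcal: tofu 0.01351, quinoa 0.01055, sunflower seeds 0.0104, strawberries 0.00678, milk 0.001258.
Take 3 servings of tofu: uses 444 kcal, +6.0 mg iron (running total 6.0 mg).
Take 2 servings of quinoa: uses 436 kcal, +4.6 mg iron (running total 10.6 mg).
Take 0.5545 servings of sunflower seeds: uses 112 kcal, +1.2 mg iron (running total 11.8 mg).
Greedy by best ratio exhausts the calories allowance optimally: 11.8 mg.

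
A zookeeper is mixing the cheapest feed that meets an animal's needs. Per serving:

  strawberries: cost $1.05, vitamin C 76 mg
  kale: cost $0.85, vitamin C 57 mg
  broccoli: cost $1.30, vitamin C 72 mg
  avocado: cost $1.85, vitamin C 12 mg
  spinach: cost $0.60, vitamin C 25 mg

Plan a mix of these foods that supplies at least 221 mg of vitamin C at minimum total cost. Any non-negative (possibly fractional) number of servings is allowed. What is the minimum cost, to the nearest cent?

Cost per mg of vitamin C: strawberries $0.0138, kale $0.0149, broccoli $0.0181, spinach $0.0240, avocado $0.1542.
With no serving limits, use only strawberries: 221 mg / 76 mg = 2.908 servings × $1.05 = $3.05.

$3.05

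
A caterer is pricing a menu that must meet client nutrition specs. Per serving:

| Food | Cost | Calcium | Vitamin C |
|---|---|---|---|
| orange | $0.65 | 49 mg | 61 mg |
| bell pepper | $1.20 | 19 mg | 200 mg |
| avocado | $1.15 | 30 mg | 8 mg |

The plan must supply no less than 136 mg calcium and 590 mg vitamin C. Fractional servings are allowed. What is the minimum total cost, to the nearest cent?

With two linear requirements the optimum uses one or two foods; enumerate the corners.
orange only: max(136/49, 590/61) = 9.672 servings → $6.29.
bell pepper only: max(136/19, 590/200) = 7.158 servings → $8.59.
avocado only: max(136/30, 590/8) = 73.75 servings → $84.81.
orange + bell pepper with both tight: 1.85 servings and 2.386 servings → $4.07.
orange + avocado: intersection lies outside the first quadrant.
bell pepper + avocado with both tight: 2.841 servings and 2.734 servings → $6.55.
The minimum over all feasible corners is $4.07.

$4.07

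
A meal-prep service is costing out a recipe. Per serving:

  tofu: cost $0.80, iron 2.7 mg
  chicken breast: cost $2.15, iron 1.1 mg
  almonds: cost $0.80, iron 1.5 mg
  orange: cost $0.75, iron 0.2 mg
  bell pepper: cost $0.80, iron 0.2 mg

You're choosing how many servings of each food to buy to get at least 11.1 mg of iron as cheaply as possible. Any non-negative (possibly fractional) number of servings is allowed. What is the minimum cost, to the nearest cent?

$3.29

Cost per mg of iron: tofu $0.2963, almonds $0.5333, chicken breast $1.9545, orange $3.7500, bell pepper $4.0000.
With no serving limits, use only tofu: 11.1 mg / 2.7 mg = 4.111 servings × $0.80 = $3.29.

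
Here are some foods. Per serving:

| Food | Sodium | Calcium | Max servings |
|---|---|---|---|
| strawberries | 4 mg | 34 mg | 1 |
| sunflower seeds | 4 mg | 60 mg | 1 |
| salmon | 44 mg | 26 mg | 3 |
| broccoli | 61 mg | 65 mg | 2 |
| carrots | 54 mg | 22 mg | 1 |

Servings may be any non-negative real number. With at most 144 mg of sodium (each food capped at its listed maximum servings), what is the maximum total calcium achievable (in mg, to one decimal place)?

Calcium per mg sodium: sunflower seeds 15, strawberries 8.5, broccoli 1.066, salmon 0.5909, carrots 0.4074.
Take 1 serving of sunflower seeds: uses 4 mg sodium, +60.0 mg calcium (running total 60.0 mg).
Take 1 serving of strawberries: uses 4 mg sodium, +34.0 mg calcium (running total 94.0 mg).
Take 2 servings of broccoli: uses 122 mg sodium, +130.0 mg calcium (running total 224.0 mg).
Take 0.3182 servings of salmon: uses 14 mg sodium, +8.3 mg calcium (running total 232.3 mg).
Filling greedily by calcium-per-mg sodium is optimal for one linear limit, giving 232.3 mg.

232.3 mg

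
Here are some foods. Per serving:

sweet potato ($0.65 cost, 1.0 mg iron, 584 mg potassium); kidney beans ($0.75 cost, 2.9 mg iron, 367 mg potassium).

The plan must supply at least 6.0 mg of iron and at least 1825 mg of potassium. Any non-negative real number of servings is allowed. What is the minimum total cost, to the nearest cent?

$2.46

Two binding constraints pin down two serving amounts, so the optimal mix uses at most two foods. The candidates are each food alone (scaled to the tighter of iron/potassium) and each pair with both constraints tight.
sweet potato only: max(6.0/1.0, 1825/584) = 6 servings → $3.90.
kidney beans only: max(6.0/2.9, 1825/367) = 4.973 servings → $3.73.
sweet potato + kidney beans with both tight: 2.33 servings and 1.266 servings → $2.46.
Cheapest feasible corner: $2.46.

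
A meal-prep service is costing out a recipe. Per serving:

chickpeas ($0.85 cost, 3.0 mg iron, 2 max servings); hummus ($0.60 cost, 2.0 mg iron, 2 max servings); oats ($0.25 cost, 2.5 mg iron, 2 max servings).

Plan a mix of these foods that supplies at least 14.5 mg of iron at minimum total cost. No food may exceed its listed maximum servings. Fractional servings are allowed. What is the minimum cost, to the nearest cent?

Cost per mg of iron: oats $0.1000, chickpeas $0.2833, hummus $0.3000.
Take 2 servings of oats: +5.0 mg iron for $0.50 (total $0.50, still need 9.5 mg).
Take 2 servings of chickpeas: +6.0 mg iron for $1.70 (total $2.20, still need 3.5 mg).
Take 1.75 servings of hummus: +3.5 mg iron for $1.05 (total $3.25, still need 0.0 mg).
Filling from the cheapest source first is optimal under one linear minimum: $3.25.

$3.25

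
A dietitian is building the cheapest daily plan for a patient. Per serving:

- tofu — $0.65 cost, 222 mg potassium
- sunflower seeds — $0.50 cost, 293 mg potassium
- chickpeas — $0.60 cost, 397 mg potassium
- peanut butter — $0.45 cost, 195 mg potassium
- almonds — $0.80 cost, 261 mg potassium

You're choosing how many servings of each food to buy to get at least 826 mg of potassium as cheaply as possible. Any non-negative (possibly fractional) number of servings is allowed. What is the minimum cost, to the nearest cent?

Cost per mg of potassium: chickpeas $0.0015, sunflower seeds $0.0017, peanut butter $0.0023, tofu $0.0029, almonds $0.0031.
With no serving limits, use only chickpeas: 826 mg / 397 mg = 2.081 servings × $0.60 = $1.25.

$1.25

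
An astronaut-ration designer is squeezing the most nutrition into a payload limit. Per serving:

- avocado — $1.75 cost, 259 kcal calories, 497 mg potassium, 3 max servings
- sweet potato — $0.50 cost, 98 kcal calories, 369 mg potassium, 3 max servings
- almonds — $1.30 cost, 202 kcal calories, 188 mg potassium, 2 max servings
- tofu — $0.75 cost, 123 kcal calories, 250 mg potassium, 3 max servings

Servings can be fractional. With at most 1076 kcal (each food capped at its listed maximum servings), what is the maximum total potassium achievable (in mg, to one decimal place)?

Potassium per kcal: sweet potato 3.765, tofu 2.033, avocado 1.919, almonds 0.9307.
Take 3 servings of sweet potato: uses 294 kcal, +1107.0 mg potassium (running total 1107.0 mg).
Take 3 servings of tofu: uses 369 kcal, +750.0 mg potassium (running total 1857.0 mg).
Take 1.595 servings of avocado: uses 413 kcal, +792.5 mg potassium (running total 2649.5 mg).
Filling greedily by potassium-per-kcal is optimal for one linear limit, giving 2649.5 mg.

2649.5 mg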